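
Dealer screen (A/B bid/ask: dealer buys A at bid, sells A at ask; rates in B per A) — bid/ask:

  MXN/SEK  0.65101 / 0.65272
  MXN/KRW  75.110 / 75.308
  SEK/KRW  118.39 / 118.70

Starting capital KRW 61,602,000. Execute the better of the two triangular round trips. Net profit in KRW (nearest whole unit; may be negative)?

Best loop KRW → MXN → SEK → KRW:
KRW 61,602,000 ÷ 75.308 (buy MXN at ask) = MXN 818,000.74
MXN 818,000.74 × 0.65101 (sell MXN at bid) = SEK 532,526.66
SEK 532,526.66 × 118.39 (sell SEK at bid) = KRW 63,045,832

Net profit: KRW 1,443,832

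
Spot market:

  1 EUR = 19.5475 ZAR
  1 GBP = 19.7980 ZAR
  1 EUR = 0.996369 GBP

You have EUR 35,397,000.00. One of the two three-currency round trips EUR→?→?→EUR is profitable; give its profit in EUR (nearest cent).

Profit: EUR 323,436.79

Profitable loop is EUR → GBP → ZAR → EUR:
EUR 35,397,000.00 × 0.996369 = GBP 35,268,473.49
GBP 35,268,473.49 × 19.7980 = ZAR 698,245,238.21
ZAR 698,245,238.21 ÷ 19.5475 = EUR 35,720,436.79
Profit = EUR 35,720,436.79 − EUR 35,397,000.00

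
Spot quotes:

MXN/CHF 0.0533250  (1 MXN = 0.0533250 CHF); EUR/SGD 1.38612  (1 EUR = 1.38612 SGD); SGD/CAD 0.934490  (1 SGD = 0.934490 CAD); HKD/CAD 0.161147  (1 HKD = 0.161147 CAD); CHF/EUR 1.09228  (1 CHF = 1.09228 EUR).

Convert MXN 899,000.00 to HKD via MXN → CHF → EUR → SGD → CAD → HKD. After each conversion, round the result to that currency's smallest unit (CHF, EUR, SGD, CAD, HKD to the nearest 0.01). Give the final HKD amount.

HKD 420,898.87

MXN 899,000.00 × 0.0533250 = CHF 47,939.17
CHF 47,939.17 × 1.09228 = EUR 52,363.00
EUR 52,363.00 × 1.38612 = SGD 72,581.40
SGD 72,581.40 × 0.934490 = CAD 67,826.59
CAD 67,826.59 ÷ 0.161147 = HKD 420,898.87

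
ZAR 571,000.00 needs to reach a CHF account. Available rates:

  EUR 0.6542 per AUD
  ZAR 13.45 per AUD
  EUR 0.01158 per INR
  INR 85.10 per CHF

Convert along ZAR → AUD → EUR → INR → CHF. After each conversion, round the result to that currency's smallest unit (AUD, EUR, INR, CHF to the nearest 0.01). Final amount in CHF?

CHF 28,182.94

ZAR 571,000.00 ÷ 13.45 = AUD 42,453.53
AUD 42,453.53 × 0.6542 = EUR 27,773.10
EUR 27,773.10 ÷ 0.01158 = INR 2,398,367.88
INR 2,398,367.88 ÷ 85.10 = CHF 28,182.94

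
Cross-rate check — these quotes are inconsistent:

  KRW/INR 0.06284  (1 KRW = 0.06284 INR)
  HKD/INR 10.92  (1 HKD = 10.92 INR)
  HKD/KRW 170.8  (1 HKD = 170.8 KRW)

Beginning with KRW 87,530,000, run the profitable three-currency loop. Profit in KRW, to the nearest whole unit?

Profitable loop is KRW → HKD → INR → KRW:
KRW 87,530,000 ÷ 170.8 = HKD 512,470.73
HKD 512,470.73 × 10.92 = INR 5,596,180.33
INR 5,596,180.33 ÷ 0.06284 = KRW 89,054,429
Profit = KRW 89,054,429 − KRW 87,530,000

Profit: KRW 1,524,429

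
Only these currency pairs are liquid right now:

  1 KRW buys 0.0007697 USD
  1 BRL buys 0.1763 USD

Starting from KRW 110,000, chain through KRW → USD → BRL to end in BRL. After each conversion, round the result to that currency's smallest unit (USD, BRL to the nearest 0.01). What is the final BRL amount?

BRL 480.26

KRW 110,000 × 0.0007697 = USD 84.67
USD 84.67 ÷ 0.1763 = BRL 480.26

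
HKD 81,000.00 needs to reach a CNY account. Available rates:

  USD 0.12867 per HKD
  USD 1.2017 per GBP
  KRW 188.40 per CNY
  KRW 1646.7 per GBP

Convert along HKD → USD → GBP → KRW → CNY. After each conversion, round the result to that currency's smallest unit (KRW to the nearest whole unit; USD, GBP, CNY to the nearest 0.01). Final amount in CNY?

CNY 75,805.36

HKD 81,000.00 × 0.12867 = USD 10,422.27
USD 10,422.27 ÷ 1.2017 = GBP 8,672.94
GBP 8,672.94 × 1646.7 = KRW 14,281,730
KRW 14,281,730 ÷ 188.40 = CNY 75,805.36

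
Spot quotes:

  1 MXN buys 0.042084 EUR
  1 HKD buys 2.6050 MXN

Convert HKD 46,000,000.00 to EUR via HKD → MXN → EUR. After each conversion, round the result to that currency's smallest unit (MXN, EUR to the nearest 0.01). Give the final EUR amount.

HKD 46,000,000.00 × 2.6050 = MXN 119,830,000.00
MXN 119,830,000.00 × 0.042084 = EUR 5,042,925.72

EUR 5,042,925.72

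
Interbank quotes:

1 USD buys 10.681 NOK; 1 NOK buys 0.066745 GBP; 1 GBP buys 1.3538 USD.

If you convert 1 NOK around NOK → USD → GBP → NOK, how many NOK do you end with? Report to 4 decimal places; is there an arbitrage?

1.0361 (arbitrage exists)

Around NOK → USD → GBP → NOK: 1 ÷ 10.681 ÷ 1.3538 ÷ 0.066745 = 1.036131
Product > 1; profitable direction is NOK → USD → GBP → NOK.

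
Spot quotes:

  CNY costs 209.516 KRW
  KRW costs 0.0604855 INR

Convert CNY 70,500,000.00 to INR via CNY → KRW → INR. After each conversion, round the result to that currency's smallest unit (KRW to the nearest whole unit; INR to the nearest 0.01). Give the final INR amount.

INR 893,423,941.27

CNY 70,500,000.00 × 209.516 = KRW 14,770,878,000
KRW 14,770,878,000 × 0.0604855 = INR 893,423,941.27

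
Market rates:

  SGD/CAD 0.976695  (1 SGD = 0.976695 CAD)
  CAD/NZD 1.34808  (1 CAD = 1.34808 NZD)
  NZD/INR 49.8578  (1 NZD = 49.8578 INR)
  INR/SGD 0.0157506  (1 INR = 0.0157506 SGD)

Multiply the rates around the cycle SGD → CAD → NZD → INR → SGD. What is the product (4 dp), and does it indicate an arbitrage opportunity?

1.0340 (arbitrage exists)

Around SGD → CAD → NZD → INR → SGD: 1 × 0.976695 × 1.34808 × 49.8578 × 0.0157506 = 1.033963
Product > 1; profitable direction is SGD → CAD → NZD → INR → SGD.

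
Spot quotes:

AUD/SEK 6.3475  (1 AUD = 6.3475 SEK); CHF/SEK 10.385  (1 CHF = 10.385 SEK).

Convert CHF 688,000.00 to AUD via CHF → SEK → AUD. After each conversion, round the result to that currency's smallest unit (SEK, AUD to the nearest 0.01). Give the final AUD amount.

CHF 688,000.00 × 10.385 = SEK 7,144,880.00
SEK 7,144,880.00 ÷ 6.3475 = AUD 1,125,621.11

AUD 1,125,621.11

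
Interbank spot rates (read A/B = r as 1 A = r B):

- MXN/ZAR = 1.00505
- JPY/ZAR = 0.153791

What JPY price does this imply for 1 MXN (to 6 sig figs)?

MXN/JPY = 6.53517

1 MXN × 1.00505 = 1.00505 ZAR
1.00505 ZAR ÷ 0.153791 = 6.53517 JPY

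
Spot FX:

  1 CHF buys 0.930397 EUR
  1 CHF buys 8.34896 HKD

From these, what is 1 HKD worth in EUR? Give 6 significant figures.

HKD/EUR = 0.111439

1 HKD ÷ 8.34896 = 0.119775 CHF
0.119775 CHF × 0.930397 = 0.111439 EUR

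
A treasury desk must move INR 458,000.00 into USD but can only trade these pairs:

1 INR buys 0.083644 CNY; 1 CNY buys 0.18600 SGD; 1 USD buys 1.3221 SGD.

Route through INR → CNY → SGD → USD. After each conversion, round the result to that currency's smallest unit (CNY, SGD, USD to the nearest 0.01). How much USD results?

INR 458,000.00 × 0.083644 = CNY 38,308.95
CNY 38,308.95 × 0.18600 = SGD 7,125.46
SGD 7,125.46 ÷ 1.3221 = USD 5,389.50

USD 5,389.50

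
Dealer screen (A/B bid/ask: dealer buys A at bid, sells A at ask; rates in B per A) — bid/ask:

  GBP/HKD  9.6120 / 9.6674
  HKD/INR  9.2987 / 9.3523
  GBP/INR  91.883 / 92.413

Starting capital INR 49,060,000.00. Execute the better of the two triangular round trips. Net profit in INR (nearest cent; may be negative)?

Best loop INR → HKD → GBP → INR:
INR 49,060,000.00 ÷ 9.3523 (buy HKD at ask) = HKD 5,245,768.42
HKD 5,245,768.42 ÷ 9.6674 (buy GBP at ask) = GBP 542,624.53
GBP 542,624.53 × 91.883 (sell GBP at bid) = INR 49,857,970.06

Net profit: INR 797,970.06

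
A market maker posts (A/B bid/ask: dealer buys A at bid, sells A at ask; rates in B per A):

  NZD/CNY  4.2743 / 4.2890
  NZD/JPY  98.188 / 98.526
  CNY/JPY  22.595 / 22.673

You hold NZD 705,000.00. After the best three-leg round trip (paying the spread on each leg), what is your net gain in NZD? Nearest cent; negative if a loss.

Best loop NZD → JPY → CNY → NZD:
NZD 705,000.00 × 98.188 (sell NZD at bid) = JPY 69,222,540
JPY 69,222,540 ÷ 22.673 (buy CNY at ask) = CNY 3,053,082.52
CNY 3,053,082.52 ÷ 4.2890 (buy NZD at ask) = NZD 711,840.18

Net profit: NZD 6,840.18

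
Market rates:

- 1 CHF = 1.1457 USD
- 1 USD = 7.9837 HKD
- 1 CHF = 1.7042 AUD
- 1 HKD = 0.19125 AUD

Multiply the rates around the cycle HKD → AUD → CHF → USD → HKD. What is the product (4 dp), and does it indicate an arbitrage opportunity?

1.0265 (arbitrage exists)

Around HKD → AUD → CHF → USD → HKD: 1 × 0.19125 ÷ 1.7042 × 1.1457 × 7.9837 = 1.026493
Product > 1; profitable direction is HKD → AUD → CHF → USD → HKD.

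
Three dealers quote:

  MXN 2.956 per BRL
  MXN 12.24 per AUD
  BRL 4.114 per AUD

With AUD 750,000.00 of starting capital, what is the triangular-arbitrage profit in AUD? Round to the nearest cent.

Profitable loop is AUD → MXN → BRL → AUD:
AUD 750,000.00 × 12.24 = MXN 9,180,000.00
MXN 9,180,000.00 ÷ 2.956 = BRL 3,105,548.04
BRL 3,105,548.04 ÷ 4.114 = AUD 754,873.13
Profit = AUD 754,873.13 − AUD 750,000.00

Profit: AUD 4,873.13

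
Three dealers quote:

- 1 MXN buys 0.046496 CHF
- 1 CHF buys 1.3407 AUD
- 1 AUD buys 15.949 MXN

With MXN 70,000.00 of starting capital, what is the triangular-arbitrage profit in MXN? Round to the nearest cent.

Profitable loop is MXN → AUD → CHF → MXN:
MXN 70,000.00 ÷ 15.949 = AUD 4,388.99
AUD 4,388.99 ÷ 1.3407 = CHF 3,273.66
CHF 3,273.66 ÷ 0.046496 = MXN 70,407.25
Profit = MXN 70,407.25 − MXN 70,000.00

Profit: MXN 407.25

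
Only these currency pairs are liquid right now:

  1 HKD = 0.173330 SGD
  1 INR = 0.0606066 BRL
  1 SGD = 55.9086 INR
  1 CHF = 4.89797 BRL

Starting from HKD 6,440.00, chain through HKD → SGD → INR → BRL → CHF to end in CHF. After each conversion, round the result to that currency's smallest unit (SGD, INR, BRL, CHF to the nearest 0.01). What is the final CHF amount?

HKD 6,440.00 × 0.173330 = SGD 1,116.25
SGD 1,116.25 × 55.9086 = INR 62,407.97
INR 62,407.97 × 0.0606066 = BRL 3,782.33
BRL 3,782.33 ÷ 4.89797 = CHF 772.22

CHF 772.22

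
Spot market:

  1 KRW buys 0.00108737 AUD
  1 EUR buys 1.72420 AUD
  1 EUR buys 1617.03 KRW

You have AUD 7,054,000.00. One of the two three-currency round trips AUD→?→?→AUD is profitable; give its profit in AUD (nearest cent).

Profitable loop is AUD → EUR → KRW → AUD:
AUD 7,054,000.00 ÷ 1.72420 = EUR 4,091,172.72
EUR 4,091,172.72 × 1617.03 = KRW 6,615,549,020
KRW 6,615,549,020 × 0.00108737 = AUD 7,193,549.54
Profit = AUD 7,193,549.54 − AUD 7,054,000.00

Profit: AUD 139,549.54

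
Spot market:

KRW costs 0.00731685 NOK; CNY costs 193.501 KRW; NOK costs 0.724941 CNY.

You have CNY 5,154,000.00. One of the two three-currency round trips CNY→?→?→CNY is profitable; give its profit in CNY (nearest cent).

Profitable loop is CNY → KRW → NOK → CNY:
CNY 5,154,000.00 × 193.501 = KRW 997,304,154
KRW 997,304,154 × 0.00731685 = NOK 7,297,124.90
NOK 7,297,124.90 × 0.724941 = CNY 5,289,985.02
Profit = CNY 5,289,985.02 − CNY 5,154,000.00

Profit: CNY 135,985.02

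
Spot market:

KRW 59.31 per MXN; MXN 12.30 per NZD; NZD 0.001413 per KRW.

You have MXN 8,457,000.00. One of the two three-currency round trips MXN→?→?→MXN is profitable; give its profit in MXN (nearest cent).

Profit: MXN 260,491.41

Profitable loop is MXN → KRW → NZD → MXN:
MXN 8,457,000.00 × 59.31 = KRW 501,584,670
KRW 501,584,670 × 0.001413 = NZD 708,739.14
NZD 708,739.14 × 12.30 = MXN 8,717,491.41
Profit = MXN 8,717,491.41 − MXN 8,457,000.00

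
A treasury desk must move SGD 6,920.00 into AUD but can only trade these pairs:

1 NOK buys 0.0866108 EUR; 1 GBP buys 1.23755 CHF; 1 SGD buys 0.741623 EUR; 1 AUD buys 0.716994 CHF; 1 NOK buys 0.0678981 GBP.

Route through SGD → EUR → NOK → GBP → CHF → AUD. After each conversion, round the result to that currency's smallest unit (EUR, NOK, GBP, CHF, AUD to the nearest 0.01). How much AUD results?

AUD 6,944.20

SGD 6,920.00 × 0.741623 = EUR 5,132.03
EUR 5,132.03 ÷ 0.0866108 = NOK 59,253.93
NOK 59,253.93 × 0.0678981 = GBP 4,023.23
GBP 4,023.23 × 1.23755 = CHF 4,978.95
CHF 4,978.95 ÷ 0.716994 = AUD 6,944.20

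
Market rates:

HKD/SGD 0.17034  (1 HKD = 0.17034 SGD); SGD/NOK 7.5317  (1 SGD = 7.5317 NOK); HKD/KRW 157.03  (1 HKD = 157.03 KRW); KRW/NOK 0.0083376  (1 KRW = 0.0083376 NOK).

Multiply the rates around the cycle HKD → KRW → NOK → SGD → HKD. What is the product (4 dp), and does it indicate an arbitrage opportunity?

Around HKD → KRW → NOK → SGD → HKD: 1 × 157.03 × 0.0083376 ÷ 7.5317 ÷ 0.17034 = 1.020502
Product > 1; profitable direction is HKD → KRW → NOK → SGD → HKD.

1.0205 (arbitrage exists)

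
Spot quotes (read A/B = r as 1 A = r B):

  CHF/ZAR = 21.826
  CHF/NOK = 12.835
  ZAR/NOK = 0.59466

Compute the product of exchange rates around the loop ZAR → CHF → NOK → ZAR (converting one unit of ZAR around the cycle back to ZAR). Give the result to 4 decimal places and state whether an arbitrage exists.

Around ZAR → CHF → NOK → ZAR: 1 ÷ 21.826 × 12.835 ÷ 0.59466 = 0.988901
Product < 1; profitable direction is ZAR → NOK → CHF → ZAR.

0.9889 (arbitrage exists)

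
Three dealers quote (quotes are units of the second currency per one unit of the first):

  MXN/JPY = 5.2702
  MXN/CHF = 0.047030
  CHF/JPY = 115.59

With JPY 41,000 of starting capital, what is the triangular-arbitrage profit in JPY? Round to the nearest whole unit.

Profit: JPY 1,291

Profitable loop is JPY → MXN → CHF → JPY:
JPY 41,000 ÷ 5.2702 = MXN 7,779.59
MXN 7,779.59 × 0.047030 = CHF 365.87
CHF 365.87 × 115.59 = JPY 42,291
Profit = JPY 42,291 − JPY 41,000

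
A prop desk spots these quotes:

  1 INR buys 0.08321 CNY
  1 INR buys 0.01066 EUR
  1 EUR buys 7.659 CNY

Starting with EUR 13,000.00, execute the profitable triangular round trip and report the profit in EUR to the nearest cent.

Profitable loop is EUR → INR → CNY → EUR:
EUR 13,000.00 ÷ 0.01066 = INR 1,219,512.20
INR 1,219,512.20 × 0.08321 = CNY 101,475.61
CNY 101,475.61 ÷ 7.659 = EUR 13,249.20
Profit = EUR 13,249.20 − EUR 13,000.00

Profit: EUR 249.20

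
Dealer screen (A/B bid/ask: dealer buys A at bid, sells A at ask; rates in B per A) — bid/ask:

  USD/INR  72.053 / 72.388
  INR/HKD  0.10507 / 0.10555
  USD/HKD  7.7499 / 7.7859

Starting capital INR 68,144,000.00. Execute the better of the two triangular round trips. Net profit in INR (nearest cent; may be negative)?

Best loop INR → USD → HKD → INR:
INR 68,144,000.00 ÷ 72.388 (buy USD at ask) = USD 941,371.50
USD 941,371.50 × 7.7499 (sell USD at bid) = HKD 7,295,534.97
HKD 7,295,534.97 ÷ 0.10555 (buy INR at ask) = INR 69,119,232.33

Net profit: INR 975,232.33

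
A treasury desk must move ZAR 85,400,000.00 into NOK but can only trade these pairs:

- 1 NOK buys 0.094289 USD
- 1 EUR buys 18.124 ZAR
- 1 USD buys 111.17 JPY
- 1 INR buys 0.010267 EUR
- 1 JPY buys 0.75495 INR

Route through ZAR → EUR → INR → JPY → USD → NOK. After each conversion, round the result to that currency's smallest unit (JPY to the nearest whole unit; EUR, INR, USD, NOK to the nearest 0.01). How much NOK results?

ZAR 85,400,000.00 ÷ 18.124 = EUR 4,711,984.11
EUR 4,711,984.11 ÷ 0.010267 = INR 458,944,590.44
INR 458,944,590.44 ÷ 0.75495 = JPY 607,913,889
JPY 607,913,889 ÷ 111.17 = USD 5,468,326.79
USD 5,468,326.79 ÷ 0.094289 = NOK 57,995,384.30

NOK 57,995,384.30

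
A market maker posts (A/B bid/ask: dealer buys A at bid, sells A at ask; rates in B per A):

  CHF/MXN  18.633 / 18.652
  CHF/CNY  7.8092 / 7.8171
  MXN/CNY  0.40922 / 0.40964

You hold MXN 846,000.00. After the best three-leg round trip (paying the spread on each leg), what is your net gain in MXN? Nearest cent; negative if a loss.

Net profit: MXN 18,667.52

Best loop MXN → CHF → CNY → MXN:
MXN 846,000.00 ÷ 18.652 (buy CHF at ask) = CHF 45,357.07
CHF 45,357.07 × 7.8092 (sell CHF at bid) = CNY 354,202.40
CNY 354,202.40 ÷ 0.40964 (buy MXN at ask) = MXN 864,667.52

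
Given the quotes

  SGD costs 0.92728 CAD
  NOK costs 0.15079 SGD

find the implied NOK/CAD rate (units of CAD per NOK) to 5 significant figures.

1 NOK × 0.15079 = 0.15079 SGD
0.15079 SGD × 0.92728 = 0.139825 CAD

NOK/CAD = 0.13982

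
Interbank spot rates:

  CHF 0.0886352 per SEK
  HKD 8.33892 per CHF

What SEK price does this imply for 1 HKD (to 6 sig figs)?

HKD/SEK = 1.35296

1 HKD ÷ 8.33892 = 0.11992 CHF
0.11992 CHF ÷ 0.0886352 = 1.35296 SEK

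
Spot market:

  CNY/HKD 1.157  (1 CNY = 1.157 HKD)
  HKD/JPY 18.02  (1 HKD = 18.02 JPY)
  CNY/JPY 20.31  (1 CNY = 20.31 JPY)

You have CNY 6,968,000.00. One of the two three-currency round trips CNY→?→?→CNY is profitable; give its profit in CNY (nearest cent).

Profit: CNY 184,969.35

Profitable loop is CNY → HKD → JPY → CNY:
CNY 6,968,000.00 × 1.157 = HKD 8,061,976.00
HKD 8,061,976.00 × 18.02 = JPY 145,276,808
JPY 145,276,808 ÷ 20.31 = CNY 7,152,969.35
Profit = CNY 7,152,969.35 − CNY 6,968,000.00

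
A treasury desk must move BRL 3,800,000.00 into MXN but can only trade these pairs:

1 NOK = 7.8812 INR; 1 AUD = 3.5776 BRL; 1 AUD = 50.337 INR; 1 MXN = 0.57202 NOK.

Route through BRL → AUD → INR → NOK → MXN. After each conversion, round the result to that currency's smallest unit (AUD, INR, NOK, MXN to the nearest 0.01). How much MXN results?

BRL 3,800,000.00 ÷ 3.5776 = AUD 1,062,164.58
AUD 1,062,164.58 × 50.337 = INR 53,466,178.46
INR 53,466,178.46 ÷ 7.8812 = NOK 6,784,014.93
NOK 6,784,014.93 ÷ 0.57202 = MXN 11,859,751.28

MXN 11,859,751.28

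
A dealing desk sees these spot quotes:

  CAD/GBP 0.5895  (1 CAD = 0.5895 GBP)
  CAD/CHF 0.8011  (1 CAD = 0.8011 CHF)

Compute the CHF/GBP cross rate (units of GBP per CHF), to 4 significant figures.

CHF/GBP = 0.7359

1 CHF ÷ 0.8011 = 1.24828 CAD
1.24828 CAD × 0.5895 = 0.735863 GBP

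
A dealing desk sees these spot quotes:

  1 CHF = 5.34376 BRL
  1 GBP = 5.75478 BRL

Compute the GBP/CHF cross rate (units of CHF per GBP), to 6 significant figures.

1 GBP × 5.75478 = 5.75478 BRL
5.75478 BRL ÷ 5.34376 = 1.07692 CHF

GBP/CHF = 1.07692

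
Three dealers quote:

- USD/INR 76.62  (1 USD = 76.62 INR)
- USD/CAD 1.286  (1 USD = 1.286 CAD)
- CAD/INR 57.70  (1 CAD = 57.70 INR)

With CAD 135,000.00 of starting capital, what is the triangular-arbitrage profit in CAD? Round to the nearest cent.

Profit: CAD 4,398.83

Profitable loop is CAD → USD → INR → CAD:
CAD 135,000.00 ÷ 1.286 = USD 104,976.67
USD 104,976.67 × 76.62 = INR 8,043,312.60
INR 8,043,312.60 ÷ 57.70 = CAD 139,398.83
Profit = CAD 139,398.83 − CAD 135,000.00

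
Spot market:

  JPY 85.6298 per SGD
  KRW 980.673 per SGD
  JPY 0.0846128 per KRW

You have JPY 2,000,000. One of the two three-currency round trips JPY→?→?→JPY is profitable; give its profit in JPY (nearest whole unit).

Profit: JPY 63,928

Profitable loop is JPY → KRW → SGD → JPY:
JPY 2,000,000 ÷ 0.0846128 = KRW 23,637,086
KRW 23,637,086 ÷ 980.673 = SGD 24,102.92
SGD 24,102.92 × 85.6298 = JPY 2,063,928
Profit = JPY 2,063,928 − JPY 2,000,000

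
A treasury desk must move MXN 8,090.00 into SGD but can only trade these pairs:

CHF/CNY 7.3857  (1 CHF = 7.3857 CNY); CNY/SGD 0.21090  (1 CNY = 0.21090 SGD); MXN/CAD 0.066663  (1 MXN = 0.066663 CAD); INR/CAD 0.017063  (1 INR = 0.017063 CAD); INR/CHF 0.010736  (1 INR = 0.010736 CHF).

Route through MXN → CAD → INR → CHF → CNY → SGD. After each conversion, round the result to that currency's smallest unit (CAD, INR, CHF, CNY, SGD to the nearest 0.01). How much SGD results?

SGD 528.56

MXN 8,090.00 × 0.066663 = CAD 539.30
CAD 539.30 ÷ 0.017063 = INR 31,606.40
INR 31,606.40 × 0.010736 = CHF 339.33
CHF 339.33 × 7.3857 = CNY 2,506.19
CNY 2,506.19 × 0.21090 = SGD 528.56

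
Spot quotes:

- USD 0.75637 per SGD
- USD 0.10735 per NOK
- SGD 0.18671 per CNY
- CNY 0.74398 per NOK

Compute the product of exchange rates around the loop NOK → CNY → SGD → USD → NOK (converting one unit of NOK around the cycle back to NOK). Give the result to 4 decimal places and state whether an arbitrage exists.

0.9787 (arbitrage exists)

Around NOK → CNY → SGD → USD → NOK: 1 × 0.74398 × 0.18671 × 0.75637 ÷ 0.10735 = 0.978726
Product < 1; profitable direction is NOK → USD → SGD → CNY → NOK.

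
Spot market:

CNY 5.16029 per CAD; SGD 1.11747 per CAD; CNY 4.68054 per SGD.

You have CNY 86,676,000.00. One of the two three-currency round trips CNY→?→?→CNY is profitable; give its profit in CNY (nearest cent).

Profitable loop is CNY → CAD → SGD → CNY:
CNY 86,676,000.00 ÷ 5.16029 = CAD 16,796,730.42
CAD 16,796,730.42 × 1.11747 = SGD 18,769,842.34
SGD 18,769,842.34 × 4.68054 = CNY 87,852,997.86
Profit = CNY 87,852,997.86 − CNY 86,676,000.00

Profit: CNY 1,176,997.86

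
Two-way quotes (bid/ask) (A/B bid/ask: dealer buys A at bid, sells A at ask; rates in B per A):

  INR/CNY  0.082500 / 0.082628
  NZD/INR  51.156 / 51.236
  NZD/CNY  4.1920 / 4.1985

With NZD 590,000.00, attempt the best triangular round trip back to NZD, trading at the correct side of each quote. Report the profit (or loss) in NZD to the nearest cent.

Net profit: NZD 3,073.31

Best loop NZD → INR → CNY → NZD:
NZD 590,000.00 × 51.156 (sell NZD at bid) = INR 30,182,040.00
INR 30,182,040.00 × 0.082500 (sell INR at bid) = CNY 2,490,018.30
CNY 2,490,018.30 ÷ 4.1985 (buy NZD at ask) = NZD 593,073.31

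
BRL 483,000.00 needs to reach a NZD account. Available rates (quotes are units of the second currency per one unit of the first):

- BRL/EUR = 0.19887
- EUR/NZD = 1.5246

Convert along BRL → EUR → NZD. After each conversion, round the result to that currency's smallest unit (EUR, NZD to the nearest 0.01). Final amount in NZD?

NZD 146,444.25

BRL 483,000.00 × 0.19887 = EUR 96,054.21
EUR 96,054.21 × 1.5246 = NZD 146,444.25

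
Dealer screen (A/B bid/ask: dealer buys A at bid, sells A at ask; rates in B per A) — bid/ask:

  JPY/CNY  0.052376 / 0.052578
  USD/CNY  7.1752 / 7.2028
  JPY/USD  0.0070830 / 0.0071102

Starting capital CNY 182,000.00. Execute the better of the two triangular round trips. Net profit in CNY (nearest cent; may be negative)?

Best loop CNY → USD → JPY → CNY:
CNY 182,000.00 ÷ 7.2028 (buy USD at ask) = USD 25,267.95
USD 25,267.95 ÷ 0.0071102 (buy JPY at ask) = JPY 3,553,761
JPY 3,553,761 × 0.052376 (sell JPY at bid) = CNY 186,131.79

Net profit: CNY 4,131.79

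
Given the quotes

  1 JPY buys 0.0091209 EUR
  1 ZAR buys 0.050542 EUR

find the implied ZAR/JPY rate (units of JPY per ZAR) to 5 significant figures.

ZAR/JPY = 5.5413

1 ZAR × 0.050542 = 0.050542 EUR
0.050542 EUR ÷ 0.0091209 = 5.54134 JPY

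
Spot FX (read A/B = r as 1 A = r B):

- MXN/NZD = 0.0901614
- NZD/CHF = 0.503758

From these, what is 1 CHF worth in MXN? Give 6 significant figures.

CHF/MXN = 22.0170

1 CHF ÷ 0.503758 = 1.98508 NZD
1.98508 NZD ÷ 0.0901614 = 22.017 MXN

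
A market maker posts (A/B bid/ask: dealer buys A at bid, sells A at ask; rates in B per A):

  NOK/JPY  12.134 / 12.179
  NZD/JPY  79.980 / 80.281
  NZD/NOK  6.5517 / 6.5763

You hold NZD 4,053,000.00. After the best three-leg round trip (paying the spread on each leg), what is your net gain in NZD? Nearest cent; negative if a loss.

Net result: NZD -5,705.97 (no profitable arbitrage after spreads)

Best loop NZD → JPY → NOK → NZD:
NZD 4,053,000.00 × 79.980 (sell NZD at bid) = JPY 324,158,940
JPY 324,158,940 ÷ 12.179 (buy NOK at ask) = NOK 26,616,219.72
NOK 26,616,219.72 ÷ 6.5763 (buy NZD at ask) = NZD 4,047,294.03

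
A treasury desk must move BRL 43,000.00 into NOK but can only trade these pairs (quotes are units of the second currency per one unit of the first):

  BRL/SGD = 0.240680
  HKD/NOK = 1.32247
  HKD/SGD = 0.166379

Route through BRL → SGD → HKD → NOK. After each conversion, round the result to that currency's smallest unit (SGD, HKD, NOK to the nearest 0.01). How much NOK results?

BRL 43,000.00 × 0.240680 = SGD 10,349.24
SGD 10,349.24 ÷ 0.166379 = HKD 62,202.80
HKD 62,202.80 × 1.32247 = NOK 82,261.34

NOK 82,261.34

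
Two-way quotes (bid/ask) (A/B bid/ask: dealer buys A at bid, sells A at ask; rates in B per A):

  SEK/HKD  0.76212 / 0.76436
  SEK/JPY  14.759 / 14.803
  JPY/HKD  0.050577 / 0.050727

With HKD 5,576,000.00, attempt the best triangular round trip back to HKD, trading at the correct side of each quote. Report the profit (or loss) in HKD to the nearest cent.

Best loop HKD → JPY → SEK → HKD:
HKD 5,576,000.00 ÷ 0.050727 (buy JPY at ask) = JPY 109,921,738
JPY 109,921,738 ÷ 14.803 (buy SEK at ask) = SEK 7,425,639.26
SEK 7,425,639.26 × 0.76212 (sell SEK at bid) = HKD 5,659,228.19

Net profit: HKD 83,228.19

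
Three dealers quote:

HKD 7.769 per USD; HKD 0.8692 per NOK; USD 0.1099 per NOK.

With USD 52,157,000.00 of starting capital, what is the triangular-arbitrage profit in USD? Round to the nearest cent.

Profitable loop is USD → NOK → HKD → USD:
USD 52,157,000.00 ÷ 0.1099 = NOK 474,585,987.26
NOK 474,585,987.26 × 0.8692 = HKD 412,510,140.13
HKD 412,510,140.13 ÷ 7.769 = USD 53,096,941.71
Profit = USD 53,096,941.71 − USD 52,157,000.00

Profit: USD 939,941.71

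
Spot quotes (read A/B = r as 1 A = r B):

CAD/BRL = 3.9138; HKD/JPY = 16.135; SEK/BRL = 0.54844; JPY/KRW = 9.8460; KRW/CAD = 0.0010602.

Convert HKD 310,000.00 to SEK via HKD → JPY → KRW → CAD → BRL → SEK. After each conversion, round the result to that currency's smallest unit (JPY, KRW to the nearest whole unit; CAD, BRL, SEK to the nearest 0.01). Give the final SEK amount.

SEK 372,604.26

HKD 310,000.00 × 16.135 = JPY 5,001,850
JPY 5,001,850 × 9.8460 = KRW 49,248,215
KRW 49,248,215 × 0.0010602 = CAD 52,212.96
CAD 52,212.96 × 3.9138 = BRL 204,351.08
BRL 204,351.08 ÷ 0.54844 = SEK 372,604.26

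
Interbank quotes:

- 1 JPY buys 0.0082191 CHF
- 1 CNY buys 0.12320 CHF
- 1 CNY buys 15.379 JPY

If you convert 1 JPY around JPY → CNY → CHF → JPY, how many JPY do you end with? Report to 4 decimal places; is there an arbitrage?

Around JPY → CNY → CHF → JPY: 1 ÷ 15.379 × 0.12320 ÷ 0.0082191 = 0.974672
Product < 1; profitable direction is JPY → CHF → CNY → JPY.

0.9747 (arbitrage exists)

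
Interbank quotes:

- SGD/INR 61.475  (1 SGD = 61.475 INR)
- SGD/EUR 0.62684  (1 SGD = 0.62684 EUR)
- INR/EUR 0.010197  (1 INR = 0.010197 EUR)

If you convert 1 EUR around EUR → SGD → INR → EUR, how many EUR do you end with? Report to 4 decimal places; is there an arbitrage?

Around EUR → SGD → INR → EUR: 1 ÷ 0.62684 × 61.475 × 0.010197 = 1.000033
Product ≈ 1 (deviation 0.003%, within rounding noise).

1.0000 (no arbitrage)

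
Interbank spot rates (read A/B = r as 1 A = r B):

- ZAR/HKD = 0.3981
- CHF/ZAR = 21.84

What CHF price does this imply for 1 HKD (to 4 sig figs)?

HKD/CHF = 0.1150

1 HKD ÷ 0.3981 = 2.51193 ZAR
2.51193 ZAR ÷ 21.84 = 0.115015 CHF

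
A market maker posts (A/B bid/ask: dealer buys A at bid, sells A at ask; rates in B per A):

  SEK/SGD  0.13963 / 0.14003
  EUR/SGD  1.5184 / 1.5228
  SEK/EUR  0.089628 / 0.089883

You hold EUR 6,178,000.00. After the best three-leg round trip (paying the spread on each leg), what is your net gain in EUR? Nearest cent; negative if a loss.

Net profit: EUR 124,403.64

Best loop EUR → SEK → SGD → EUR:
EUR 6,178,000.00 ÷ 0.089883 (buy SEK at ask) = SEK 68,733,798.38
SEK 68,733,798.38 × 0.13963 (sell SEK at bid) = SGD 9,597,300.27
SGD 9,597,300.27 ÷ 1.5228 (buy EUR at ask) = EUR 6,302,403.64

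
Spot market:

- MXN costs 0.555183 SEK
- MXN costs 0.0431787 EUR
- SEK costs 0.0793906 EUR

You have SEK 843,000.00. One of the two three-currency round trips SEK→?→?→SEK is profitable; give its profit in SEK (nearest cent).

Profitable loop is SEK → EUR → MXN → SEK:
SEK 843,000.00 × 0.0793906 = EUR 66,926.28
EUR 66,926.28 ÷ 0.0431787 = MXN 1,549,983.58
MXN 1,549,983.58 × 0.555183 = SEK 860,524.53
Profit = SEK 860,524.53 − SEK 843,000.00

Profit: SEK 17,524.53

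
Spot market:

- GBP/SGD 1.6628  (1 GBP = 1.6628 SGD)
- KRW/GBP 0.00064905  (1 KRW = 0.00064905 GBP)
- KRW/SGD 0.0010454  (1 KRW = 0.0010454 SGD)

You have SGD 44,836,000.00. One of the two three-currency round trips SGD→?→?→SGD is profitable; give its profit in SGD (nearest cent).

Profitable loop is SGD → KRW → GBP → SGD:
SGD 44,836,000.00 ÷ 0.0010454 = KRW 42,888,846,375
KRW 42,888,846,375 × 0.00064905 = GBP 27,837,005.74
GBP 27,837,005.74 × 1.6628 = SGD 46,287,373.14
Profit = SGD 46,287,373.14 − SGD 44,836,000.00

Profit: SGD 1,451,373.14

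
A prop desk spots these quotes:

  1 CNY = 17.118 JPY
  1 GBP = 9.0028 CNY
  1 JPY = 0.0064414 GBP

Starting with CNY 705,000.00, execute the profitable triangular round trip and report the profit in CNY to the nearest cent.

Profit: CNY 5,196.00

Profitable loop is CNY → GBP → JPY → CNY:
CNY 705,000.00 ÷ 9.0028 = GBP 78,308.97
GBP 78,308.97 ÷ 0.0064414 = JPY 12,157,135
JPY 12,157,135 ÷ 17.118 = CNY 710,196.00
Profit = CNY 710,196.00 − CNY 705,000.00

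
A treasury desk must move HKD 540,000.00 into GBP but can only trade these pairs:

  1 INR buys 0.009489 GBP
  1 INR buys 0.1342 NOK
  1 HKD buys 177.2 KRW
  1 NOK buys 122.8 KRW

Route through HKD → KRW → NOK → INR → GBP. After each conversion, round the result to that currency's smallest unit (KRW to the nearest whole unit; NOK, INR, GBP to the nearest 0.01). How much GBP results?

HKD 540,000.00 × 177.2 = KRW 95,688,000
KRW 95,688,000 ÷ 122.8 = NOK 779,218.24
NOK 779,218.24 ÷ 0.1342 = INR 5,806,395.23
INR 5,806,395.23 × 0.009489 = GBP 55,096.88

GBP 55,096.88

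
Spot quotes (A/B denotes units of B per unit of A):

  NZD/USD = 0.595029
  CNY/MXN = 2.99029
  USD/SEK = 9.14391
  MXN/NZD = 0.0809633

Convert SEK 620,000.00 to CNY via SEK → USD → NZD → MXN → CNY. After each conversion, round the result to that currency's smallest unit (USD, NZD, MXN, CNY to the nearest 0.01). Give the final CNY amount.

CNY 470,673.88

SEK 620,000.00 ÷ 9.14391 = USD 67,804.69
USD 67,804.69 ÷ 0.595029 = NZD 113,951.91
NZD 113,951.91 ÷ 0.0809633 = MXN 1,407,451.40
MXN 1,407,451.40 ÷ 2.99029 = CNY 470,673.88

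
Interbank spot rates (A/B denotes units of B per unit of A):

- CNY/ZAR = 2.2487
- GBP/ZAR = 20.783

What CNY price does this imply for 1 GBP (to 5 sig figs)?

GBP/CNY = 9.2422

1 GBP × 20.783 = 20.783 ZAR
20.783 ZAR ÷ 2.2487 = 9.24223 CNY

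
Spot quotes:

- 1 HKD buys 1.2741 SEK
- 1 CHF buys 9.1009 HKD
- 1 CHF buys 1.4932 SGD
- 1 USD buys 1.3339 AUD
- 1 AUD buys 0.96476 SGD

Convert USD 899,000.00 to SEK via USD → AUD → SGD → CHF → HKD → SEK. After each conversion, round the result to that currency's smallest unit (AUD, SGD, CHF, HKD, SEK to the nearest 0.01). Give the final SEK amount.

SEK 8,984,049.34

USD 899,000.00 × 1.3339 = AUD 1,199,176.10
AUD 1,199,176.10 × 0.96476 = SGD 1,156,917.13
SGD 1,156,917.13 ÷ 1.4932 = CHF 774,790.47
CHF 774,790.47 × 9.1009 = HKD 7,051,290.59
HKD 7,051,290.59 × 1.2741 = SEK 8,984,049.34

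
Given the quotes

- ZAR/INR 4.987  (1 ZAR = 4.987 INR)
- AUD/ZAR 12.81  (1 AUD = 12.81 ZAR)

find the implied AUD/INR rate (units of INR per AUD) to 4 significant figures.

1 AUD × 12.81 = 12.81 ZAR
12.81 ZAR × 4.987 = 63.8835 INR

AUD/INR = 63.88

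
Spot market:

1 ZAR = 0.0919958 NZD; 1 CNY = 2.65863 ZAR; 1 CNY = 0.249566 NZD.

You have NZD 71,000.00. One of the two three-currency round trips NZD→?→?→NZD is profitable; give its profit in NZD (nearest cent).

Profitable loop is NZD → ZAR → CNY → NZD:
NZD 71,000.00 ÷ 0.0919958 = ZAR 771,774.36
ZAR 771,774.36 ÷ 2.65863 = CNY 290,290.25
CNY 290,290.25 × 0.249566 = NZD 72,446.58
Profit = NZD 72,446.58 − NZD 71,000.00

Profit: NZD 1,446.58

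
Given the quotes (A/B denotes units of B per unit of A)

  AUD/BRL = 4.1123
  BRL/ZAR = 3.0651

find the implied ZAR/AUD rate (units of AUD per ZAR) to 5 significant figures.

ZAR/AUD = 0.079336

1 ZAR ÷ 3.0651 = 0.326254 BRL
0.326254 BRL ÷ 4.1123 = 0.079336 AUD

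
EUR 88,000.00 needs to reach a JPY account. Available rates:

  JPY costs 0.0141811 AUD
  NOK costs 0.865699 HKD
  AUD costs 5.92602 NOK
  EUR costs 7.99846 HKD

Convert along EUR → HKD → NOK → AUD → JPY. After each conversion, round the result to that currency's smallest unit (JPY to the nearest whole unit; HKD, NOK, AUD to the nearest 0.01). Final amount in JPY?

EUR 88,000.00 × 7.99846 = HKD 703,864.48
HKD 703,864.48 ÷ 0.865699 = NOK 813,059.13
NOK 813,059.13 ÷ 5.92602 = AUD 137,201.55
AUD 137,201.55 ÷ 0.0141811 = JPY 9,674,958

JPY 9,674,958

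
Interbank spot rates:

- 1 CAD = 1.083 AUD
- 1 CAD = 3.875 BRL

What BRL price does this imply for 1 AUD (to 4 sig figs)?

AUD/BRL = 3.578

1 AUD ÷ 1.083 = 0.923361 CAD
0.923361 CAD × 3.875 = 3.57802 BRL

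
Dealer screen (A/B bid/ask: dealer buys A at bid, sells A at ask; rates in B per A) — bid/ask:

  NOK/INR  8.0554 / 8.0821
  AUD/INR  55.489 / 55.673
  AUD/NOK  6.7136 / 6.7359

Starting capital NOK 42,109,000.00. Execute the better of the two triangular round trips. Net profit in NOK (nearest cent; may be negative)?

Best loop NOK → AUD → INR → NOK:
NOK 42,109,000.00 ÷ 6.7359 (buy AUD at ask) = AUD 6,251,428.91
AUD 6,251,428.91 × 55.489 (sell AUD at bid) = INR 346,885,538.83
INR 346,885,538.83 ÷ 8.0821 (buy NOK at ask) = NOK 42,920,223.56

Net profit: NOK 811,223.56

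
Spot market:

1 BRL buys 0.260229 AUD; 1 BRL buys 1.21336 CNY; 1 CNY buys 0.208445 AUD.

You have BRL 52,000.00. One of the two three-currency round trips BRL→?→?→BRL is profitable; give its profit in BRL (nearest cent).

Profit: BRL 1,502.97

Profitable loop is BRL → AUD → CNY → BRL:
BRL 52,000.00 × 0.260229 = AUD 13,531.91
AUD 13,531.91 ÷ 0.208445 = CNY 64,918.36
CNY 64,918.36 ÷ 1.21336 = BRL 53,502.97
Profit = BRL 53,502.97 − BRL 52,000.00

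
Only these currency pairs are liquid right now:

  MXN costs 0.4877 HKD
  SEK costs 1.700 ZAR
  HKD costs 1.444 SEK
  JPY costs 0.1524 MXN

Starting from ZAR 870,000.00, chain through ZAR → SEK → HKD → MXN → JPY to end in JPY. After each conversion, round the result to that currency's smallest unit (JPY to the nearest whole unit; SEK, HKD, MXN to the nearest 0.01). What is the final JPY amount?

ZAR 870,000.00 ÷ 1.700 = SEK 511,764.71
SEK 511,764.71 ÷ 1.444 = HKD 354,407.69
HKD 354,407.69 ÷ 0.4877 = MXN 726,692.00
MXN 726,692.00 ÷ 0.1524 = JPY 4,768,320

JPY 4,768,320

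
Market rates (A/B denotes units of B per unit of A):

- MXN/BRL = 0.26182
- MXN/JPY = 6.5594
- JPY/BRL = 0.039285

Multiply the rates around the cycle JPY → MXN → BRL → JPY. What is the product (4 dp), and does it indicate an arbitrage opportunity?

1.0160 (arbitrage exists)

Around JPY → MXN → BRL → JPY: 1 ÷ 6.5594 × 0.26182 ÷ 0.039285 = 1.016043
Product > 1; profitable direction is JPY → MXN → BRL → JPY.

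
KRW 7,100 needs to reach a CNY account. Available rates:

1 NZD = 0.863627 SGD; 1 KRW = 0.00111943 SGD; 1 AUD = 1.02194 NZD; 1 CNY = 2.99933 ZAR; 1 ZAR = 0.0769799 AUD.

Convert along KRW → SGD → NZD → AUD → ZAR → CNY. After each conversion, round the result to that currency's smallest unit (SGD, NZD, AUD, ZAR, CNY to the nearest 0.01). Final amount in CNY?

CNY 39.02

KRW 7,100 × 0.00111943 = SGD 7.95
SGD 7.95 ÷ 0.863627 = NZD 9.21
NZD 9.21 ÷ 1.02194 = AUD 9.01
AUD 9.01 ÷ 0.0769799 = ZAR 117.04
ZAR 117.04 ÷ 2.99933 = CNY 39.02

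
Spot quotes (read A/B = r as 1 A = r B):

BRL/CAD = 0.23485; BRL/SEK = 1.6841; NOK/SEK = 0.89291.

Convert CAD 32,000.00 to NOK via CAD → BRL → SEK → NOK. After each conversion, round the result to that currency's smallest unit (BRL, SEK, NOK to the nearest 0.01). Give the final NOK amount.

CAD 32,000.00 ÷ 0.23485 = BRL 136,257.19
BRL 136,257.19 × 1.6841 = SEK 229,470.73
SEK 229,470.73 ÷ 0.89291 = NOK 256,992.00

NOK 256,992.00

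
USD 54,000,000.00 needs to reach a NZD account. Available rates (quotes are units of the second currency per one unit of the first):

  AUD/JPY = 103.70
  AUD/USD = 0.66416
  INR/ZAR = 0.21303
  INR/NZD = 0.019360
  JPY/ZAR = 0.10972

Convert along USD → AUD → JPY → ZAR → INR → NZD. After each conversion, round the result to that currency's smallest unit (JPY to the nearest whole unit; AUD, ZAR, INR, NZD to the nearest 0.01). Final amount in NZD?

NZD 84,071,768.80

USD 54,000,000.00 ÷ 0.66416 = AUD 81,305,709.47
AUD 81,305,709.47 × 103.70 = JPY 8,431,402,072
JPY 8,431,402,072 × 0.10972 = ZAR 925,093,435.34
ZAR 925,093,435.34 ÷ 0.21303 = INR 4,342,550,041.50
INR 4,342,550,041.50 × 0.019360 = NZD 84,071,768.80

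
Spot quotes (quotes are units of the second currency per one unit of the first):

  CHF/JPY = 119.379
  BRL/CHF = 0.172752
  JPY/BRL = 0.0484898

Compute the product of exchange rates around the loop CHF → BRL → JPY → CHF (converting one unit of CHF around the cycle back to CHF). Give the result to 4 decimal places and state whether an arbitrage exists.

1.0000 (no arbitrage)

Around CHF → BRL → JPY → CHF: 1 ÷ 0.172752 ÷ 0.0484898 ÷ 119.379 = 0.999997
Product ≈ 1 (deviation 0.000%, within rounding noise).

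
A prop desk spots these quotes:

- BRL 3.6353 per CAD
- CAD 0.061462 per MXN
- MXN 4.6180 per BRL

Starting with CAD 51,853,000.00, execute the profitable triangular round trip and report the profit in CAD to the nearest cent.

Profitable loop is CAD → BRL → MXN → CAD:
CAD 51,853,000.00 × 3.6353 = BRL 188,501,210.90
BRL 188,501,210.90 × 4.6180 = MXN 870,498,591.94
MXN 870,498,591.94 × 0.061462 = CAD 53,502,584.46
Profit = CAD 53,502,584.46 − CAD 51,853,000.00

Profit: CAD 1,649,584.46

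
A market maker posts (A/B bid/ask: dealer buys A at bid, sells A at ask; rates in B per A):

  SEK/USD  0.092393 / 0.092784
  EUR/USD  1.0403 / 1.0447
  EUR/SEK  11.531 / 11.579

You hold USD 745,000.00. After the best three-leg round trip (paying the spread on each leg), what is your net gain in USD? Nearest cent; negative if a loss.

Net profit: USD 14,750.02

Best loop USD → EUR → SEK → USD:
USD 745,000.00 ÷ 1.0447 (buy EUR at ask) = EUR 713,123.38
EUR 713,123.38 × 11.531 (sell EUR at bid) = SEK 8,223,025.75
SEK 8,223,025.75 × 0.092393 (sell SEK at bid) = USD 759,750.02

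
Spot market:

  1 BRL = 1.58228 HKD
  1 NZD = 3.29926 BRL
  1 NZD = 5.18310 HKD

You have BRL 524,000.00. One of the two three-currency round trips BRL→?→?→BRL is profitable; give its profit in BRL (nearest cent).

Profitable loop is BRL → HKD → NZD → BRL:
BRL 524,000.00 × 1.58228 = HKD 829,114.72
HKD 829,114.72 ÷ 5.18310 = NZD 159,965.02
NZD 159,965.02 × 3.29926 = BRL 527,766.21
Profit = BRL 527,766.21 − BRL 524,000.00

Profit: BRL 3,766.21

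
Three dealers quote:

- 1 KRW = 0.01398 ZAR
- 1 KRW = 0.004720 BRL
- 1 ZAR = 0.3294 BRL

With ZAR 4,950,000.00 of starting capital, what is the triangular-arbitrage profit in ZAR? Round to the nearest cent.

Profitable loop is ZAR → KRW → BRL → ZAR:
ZAR 4,950,000.00 ÷ 0.01398 = KRW 354,077,253
KRW 354,077,253 × 0.004720 = BRL 1,671,244.64
BRL 1,671,244.64 ÷ 0.3294 = ZAR 5,073,602.41
Profit = ZAR 5,073,602.41 − ZAR 4,950,000.00

Profit: ZAR 123,602.41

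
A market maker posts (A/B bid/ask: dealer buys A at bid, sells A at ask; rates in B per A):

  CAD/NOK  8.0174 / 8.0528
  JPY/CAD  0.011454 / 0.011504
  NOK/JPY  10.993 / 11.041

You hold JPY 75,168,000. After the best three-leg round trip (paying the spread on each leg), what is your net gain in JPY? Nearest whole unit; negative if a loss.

Net profit: JPY 714,207

Best loop JPY → CAD → NOK → JPY:
JPY 75,168,000 × 0.011454 (sell JPY at bid) = CAD 860,974.27
CAD 860,974.27 × 8.0174 (sell CAD at bid) = NOK 6,902,775.13
NOK 6,902,775.13 × 10.993 (sell NOK at bid) = JPY 75,882,207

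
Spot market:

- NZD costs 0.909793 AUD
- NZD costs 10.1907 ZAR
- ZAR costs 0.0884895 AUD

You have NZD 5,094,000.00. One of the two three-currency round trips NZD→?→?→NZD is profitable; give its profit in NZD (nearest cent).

Profitable loop is NZD → AUD → ZAR → NZD:
NZD 5,094,000.00 × 0.909793 = AUD 4,634,485.54
AUD 4,634,485.54 ÷ 0.0884895 = ZAR 52,373,282.05
ZAR 52,373,282.05 ÷ 10.1907 = NZD 5,139,321.35
Profit = NZD 5,139,321.35 − NZD 5,094,000.00

Profit: NZD 45,321.35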